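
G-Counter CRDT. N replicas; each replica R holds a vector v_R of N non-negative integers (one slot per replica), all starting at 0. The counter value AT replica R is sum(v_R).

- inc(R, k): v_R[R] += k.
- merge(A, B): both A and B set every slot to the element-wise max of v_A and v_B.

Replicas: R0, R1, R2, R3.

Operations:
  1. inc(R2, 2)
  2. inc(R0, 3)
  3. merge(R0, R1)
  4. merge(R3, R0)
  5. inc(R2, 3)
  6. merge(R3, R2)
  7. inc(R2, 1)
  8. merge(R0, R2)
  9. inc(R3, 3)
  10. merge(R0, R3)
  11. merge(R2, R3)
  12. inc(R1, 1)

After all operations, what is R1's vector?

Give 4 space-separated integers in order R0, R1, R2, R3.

Op 1: inc R2 by 2 -> R2=(0,0,2,0) value=2
Op 2: inc R0 by 3 -> R0=(3,0,0,0) value=3
Op 3: merge R0<->R1 -> R0=(3,0,0,0) R1=(3,0,0,0)
Op 4: merge R3<->R0 -> R3=(3,0,0,0) R0=(3,0,0,0)
Op 5: inc R2 by 3 -> R2=(0,0,5,0) value=5
Op 6: merge R3<->R2 -> R3=(3,0,5,0) R2=(3,0,5,0)
Op 7: inc R2 by 1 -> R2=(3,0,6,0) value=9
Op 8: merge R0<->R2 -> R0=(3,0,6,0) R2=(3,0,6,0)
Op 9: inc R3 by 3 -> R3=(3,0,5,3) value=11
Op 10: merge R0<->R3 -> R0=(3,0,6,3) R3=(3,0,6,3)
Op 11: merge R2<->R3 -> R2=(3,0,6,3) R3=(3,0,6,3)
Op 12: inc R1 by 1 -> R1=(3,1,0,0) value=4

Answer: 3 1 0 0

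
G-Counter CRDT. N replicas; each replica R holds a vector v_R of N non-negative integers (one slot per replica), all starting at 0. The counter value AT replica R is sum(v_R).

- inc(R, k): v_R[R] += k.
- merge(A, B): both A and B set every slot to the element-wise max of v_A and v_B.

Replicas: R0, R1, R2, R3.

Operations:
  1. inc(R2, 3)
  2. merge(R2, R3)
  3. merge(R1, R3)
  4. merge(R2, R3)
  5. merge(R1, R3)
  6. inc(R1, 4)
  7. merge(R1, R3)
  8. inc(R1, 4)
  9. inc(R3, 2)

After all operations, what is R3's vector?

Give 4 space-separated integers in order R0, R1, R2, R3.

Op 1: inc R2 by 3 -> R2=(0,0,3,0) value=3
Op 2: merge R2<->R3 -> R2=(0,0,3,0) R3=(0,0,3,0)
Op 3: merge R1<->R3 -> R1=(0,0,3,0) R3=(0,0,3,0)
Op 4: merge R2<->R3 -> R2=(0,0,3,0) R3=(0,0,3,0)
Op 5: merge R1<->R3 -> R1=(0,0,3,0) R3=(0,0,3,0)
Op 6: inc R1 by 4 -> R1=(0,4,3,0) value=7
Op 7: merge R1<->R3 -> R1=(0,4,3,0) R3=(0,4,3,0)
Op 8: inc R1 by 4 -> R1=(0,8,3,0) value=11
Op 9: inc R3 by 2 -> R3=(0,4,3,2) value=9

Answer: 0 4 3 2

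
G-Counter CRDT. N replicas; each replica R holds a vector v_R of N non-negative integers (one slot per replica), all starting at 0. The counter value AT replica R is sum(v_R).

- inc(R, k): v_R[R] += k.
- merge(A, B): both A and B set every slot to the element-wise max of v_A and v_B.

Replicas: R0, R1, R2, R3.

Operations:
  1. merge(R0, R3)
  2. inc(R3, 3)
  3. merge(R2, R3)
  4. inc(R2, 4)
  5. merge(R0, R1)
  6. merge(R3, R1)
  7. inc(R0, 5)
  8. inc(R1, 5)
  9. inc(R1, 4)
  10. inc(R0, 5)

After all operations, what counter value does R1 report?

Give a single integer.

Answer: 12

Derivation:
Op 1: merge R0<->R3 -> R0=(0,0,0,0) R3=(0,0,0,0)
Op 2: inc R3 by 3 -> R3=(0,0,0,3) value=3
Op 3: merge R2<->R3 -> R2=(0,0,0,3) R3=(0,0,0,3)
Op 4: inc R2 by 4 -> R2=(0,0,4,3) value=7
Op 5: merge R0<->R1 -> R0=(0,0,0,0) R1=(0,0,0,0)
Op 6: merge R3<->R1 -> R3=(0,0,0,3) R1=(0,0,0,3)
Op 7: inc R0 by 5 -> R0=(5,0,0,0) value=5
Op 8: inc R1 by 5 -> R1=(0,5,0,3) value=8
Op 9: inc R1 by 4 -> R1=(0,9,0,3) value=12
Op 10: inc R0 by 5 -> R0=(10,0,0,0) value=10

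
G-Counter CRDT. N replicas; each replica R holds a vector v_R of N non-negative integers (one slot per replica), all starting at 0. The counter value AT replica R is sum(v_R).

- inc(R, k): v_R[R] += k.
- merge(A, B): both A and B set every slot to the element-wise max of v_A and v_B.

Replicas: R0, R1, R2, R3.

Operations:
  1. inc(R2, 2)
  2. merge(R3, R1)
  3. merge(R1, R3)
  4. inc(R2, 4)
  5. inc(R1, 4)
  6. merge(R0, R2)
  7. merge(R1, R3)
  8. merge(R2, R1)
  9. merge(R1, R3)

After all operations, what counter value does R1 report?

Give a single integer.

Op 1: inc R2 by 2 -> R2=(0,0,2,0) value=2
Op 2: merge R3<->R1 -> R3=(0,0,0,0) R1=(0,0,0,0)
Op 3: merge R1<->R3 -> R1=(0,0,0,0) R3=(0,0,0,0)
Op 4: inc R2 by 4 -> R2=(0,0,6,0) value=6
Op 5: inc R1 by 4 -> R1=(0,4,0,0) value=4
Op 6: merge R0<->R2 -> R0=(0,0,6,0) R2=(0,0,6,0)
Op 7: merge R1<->R3 -> R1=(0,4,0,0) R3=(0,4,0,0)
Op 8: merge R2<->R1 -> R2=(0,4,6,0) R1=(0,4,6,0)
Op 9: merge R1<->R3 -> R1=(0,4,6,0) R3=(0,4,6,0)

Answer: 10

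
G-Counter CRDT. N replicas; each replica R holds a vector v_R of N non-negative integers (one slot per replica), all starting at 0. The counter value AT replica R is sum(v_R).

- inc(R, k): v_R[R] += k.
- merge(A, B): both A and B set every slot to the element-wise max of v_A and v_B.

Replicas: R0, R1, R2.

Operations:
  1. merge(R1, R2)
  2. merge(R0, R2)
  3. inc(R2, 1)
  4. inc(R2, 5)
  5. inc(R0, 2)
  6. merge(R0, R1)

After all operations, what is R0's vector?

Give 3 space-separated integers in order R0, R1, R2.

Answer: 2 0 0

Derivation:
Op 1: merge R1<->R2 -> R1=(0,0,0) R2=(0,0,0)
Op 2: merge R0<->R2 -> R0=(0,0,0) R2=(0,0,0)
Op 3: inc R2 by 1 -> R2=(0,0,1) value=1
Op 4: inc R2 by 5 -> R2=(0,0,6) value=6
Op 5: inc R0 by 2 -> R0=(2,0,0) value=2
Op 6: merge R0<->R1 -> R0=(2,0,0) R1=(2,0,0)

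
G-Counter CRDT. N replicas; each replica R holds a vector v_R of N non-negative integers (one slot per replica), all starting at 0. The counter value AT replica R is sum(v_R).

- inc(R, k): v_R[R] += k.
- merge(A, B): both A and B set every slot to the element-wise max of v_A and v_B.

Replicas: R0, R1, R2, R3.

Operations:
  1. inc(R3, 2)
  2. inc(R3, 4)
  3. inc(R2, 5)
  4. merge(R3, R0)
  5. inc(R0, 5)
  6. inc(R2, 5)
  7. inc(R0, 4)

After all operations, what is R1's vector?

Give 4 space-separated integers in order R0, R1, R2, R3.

Answer: 0 0 0 0

Derivation:
Op 1: inc R3 by 2 -> R3=(0,0,0,2) value=2
Op 2: inc R3 by 4 -> R3=(0,0,0,6) value=6
Op 3: inc R2 by 5 -> R2=(0,0,5,0) value=5
Op 4: merge R3<->R0 -> R3=(0,0,0,6) R0=(0,0,0,6)
Op 5: inc R0 by 5 -> R0=(5,0,0,6) value=11
Op 6: inc R2 by 5 -> R2=(0,0,10,0) value=10
Op 7: inc R0 by 4 -> R0=(9,0,0,6) value=15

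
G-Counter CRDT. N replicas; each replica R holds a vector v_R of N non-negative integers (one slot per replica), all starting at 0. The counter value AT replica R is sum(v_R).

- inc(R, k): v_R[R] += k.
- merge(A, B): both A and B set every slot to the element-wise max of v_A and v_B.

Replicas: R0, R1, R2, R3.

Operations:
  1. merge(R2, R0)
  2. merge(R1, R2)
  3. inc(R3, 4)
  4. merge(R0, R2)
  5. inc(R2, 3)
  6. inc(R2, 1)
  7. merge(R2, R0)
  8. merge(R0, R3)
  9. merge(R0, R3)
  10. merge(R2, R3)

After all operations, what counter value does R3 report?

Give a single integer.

Op 1: merge R2<->R0 -> R2=(0,0,0,0) R0=(0,0,0,0)
Op 2: merge R1<->R2 -> R1=(0,0,0,0) R2=(0,0,0,0)
Op 3: inc R3 by 4 -> R3=(0,0,0,4) value=4
Op 4: merge R0<->R2 -> R0=(0,0,0,0) R2=(0,0,0,0)
Op 5: inc R2 by 3 -> R2=(0,0,3,0) value=3
Op 6: inc R2 by 1 -> R2=(0,0,4,0) value=4
Op 7: merge R2<->R0 -> R2=(0,0,4,0) R0=(0,0,4,0)
Op 8: merge R0<->R3 -> R0=(0,0,4,4) R3=(0,0,4,4)
Op 9: merge R0<->R3 -> R0=(0,0,4,4) R3=(0,0,4,4)
Op 10: merge R2<->R3 -> R2=(0,0,4,4) R3=(0,0,4,4)

Answer: 8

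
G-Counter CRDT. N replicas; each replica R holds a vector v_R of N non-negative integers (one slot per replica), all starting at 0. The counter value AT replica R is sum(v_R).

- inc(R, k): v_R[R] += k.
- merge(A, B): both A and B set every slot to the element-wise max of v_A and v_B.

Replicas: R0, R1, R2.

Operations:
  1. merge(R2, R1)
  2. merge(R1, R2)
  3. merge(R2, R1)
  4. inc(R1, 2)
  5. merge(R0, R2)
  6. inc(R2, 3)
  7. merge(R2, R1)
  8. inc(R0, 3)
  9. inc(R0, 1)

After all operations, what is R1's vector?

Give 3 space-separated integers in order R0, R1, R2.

Op 1: merge R2<->R1 -> R2=(0,0,0) R1=(0,0,0)
Op 2: merge R1<->R2 -> R1=(0,0,0) R2=(0,0,0)
Op 3: merge R2<->R1 -> R2=(0,0,0) R1=(0,0,0)
Op 4: inc R1 by 2 -> R1=(0,2,0) value=2
Op 5: merge R0<->R2 -> R0=(0,0,0) R2=(0,0,0)
Op 6: inc R2 by 3 -> R2=(0,0,3) value=3
Op 7: merge R2<->R1 -> R2=(0,2,3) R1=(0,2,3)
Op 8: inc R0 by 3 -> R0=(3,0,0) value=3
Op 9: inc R0 by 1 -> R0=(4,0,0) value=4

Answer: 0 2 3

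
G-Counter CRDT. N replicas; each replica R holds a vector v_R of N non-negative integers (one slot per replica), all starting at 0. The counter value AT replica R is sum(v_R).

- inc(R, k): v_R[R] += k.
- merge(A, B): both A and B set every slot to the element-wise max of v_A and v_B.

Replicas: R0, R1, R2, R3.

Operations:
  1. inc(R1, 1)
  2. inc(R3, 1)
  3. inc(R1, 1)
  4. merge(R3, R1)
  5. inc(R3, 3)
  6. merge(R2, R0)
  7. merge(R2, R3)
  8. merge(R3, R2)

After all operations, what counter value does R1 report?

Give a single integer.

Op 1: inc R1 by 1 -> R1=(0,1,0,0) value=1
Op 2: inc R3 by 1 -> R3=(0,0,0,1) value=1
Op 3: inc R1 by 1 -> R1=(0,2,0,0) value=2
Op 4: merge R3<->R1 -> R3=(0,2,0,1) R1=(0,2,0,1)
Op 5: inc R3 by 3 -> R3=(0,2,0,4) value=6
Op 6: merge R2<->R0 -> R2=(0,0,0,0) R0=(0,0,0,0)
Op 7: merge R2<->R3 -> R2=(0,2,0,4) R3=(0,2,0,4)
Op 8: merge R3<->R2 -> R3=(0,2,0,4) R2=(0,2,0,4)

Answer: 3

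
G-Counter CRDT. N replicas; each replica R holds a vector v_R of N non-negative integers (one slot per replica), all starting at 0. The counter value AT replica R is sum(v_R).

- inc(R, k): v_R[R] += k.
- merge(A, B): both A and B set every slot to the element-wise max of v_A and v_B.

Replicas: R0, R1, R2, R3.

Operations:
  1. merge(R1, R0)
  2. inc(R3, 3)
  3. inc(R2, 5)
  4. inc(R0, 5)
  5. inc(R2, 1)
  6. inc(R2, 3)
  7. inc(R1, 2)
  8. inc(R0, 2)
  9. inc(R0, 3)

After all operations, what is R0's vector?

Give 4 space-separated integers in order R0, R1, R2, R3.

Op 1: merge R1<->R0 -> R1=(0,0,0,0) R0=(0,0,0,0)
Op 2: inc R3 by 3 -> R3=(0,0,0,3) value=3
Op 3: inc R2 by 5 -> R2=(0,0,5,0) value=5
Op 4: inc R0 by 5 -> R0=(5,0,0,0) value=5
Op 5: inc R2 by 1 -> R2=(0,0,6,0) value=6
Op 6: inc R2 by 3 -> R2=(0,0,9,0) value=9
Op 7: inc R1 by 2 -> R1=(0,2,0,0) value=2
Op 8: inc R0 by 2 -> R0=(7,0,0,0) value=7
Op 9: inc R0 by 3 -> R0=(10,0,0,0) value=10

Answer: 10 0 0 0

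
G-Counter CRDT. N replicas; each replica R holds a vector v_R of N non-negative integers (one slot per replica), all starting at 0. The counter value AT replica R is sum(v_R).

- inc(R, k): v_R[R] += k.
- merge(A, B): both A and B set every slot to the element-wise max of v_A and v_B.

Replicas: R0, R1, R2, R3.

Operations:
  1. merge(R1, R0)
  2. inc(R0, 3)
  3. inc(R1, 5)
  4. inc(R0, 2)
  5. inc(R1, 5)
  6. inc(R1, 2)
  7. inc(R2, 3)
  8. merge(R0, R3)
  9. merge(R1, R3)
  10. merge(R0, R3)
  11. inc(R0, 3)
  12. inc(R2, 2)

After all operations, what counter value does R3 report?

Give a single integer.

Answer: 17

Derivation:
Op 1: merge R1<->R0 -> R1=(0,0,0,0) R0=(0,0,0,0)
Op 2: inc R0 by 3 -> R0=(3,0,0,0) value=3
Op 3: inc R1 by 5 -> R1=(0,5,0,0) value=5
Op 4: inc R0 by 2 -> R0=(5,0,0,0) value=5
Op 5: inc R1 by 5 -> R1=(0,10,0,0) value=10
Op 6: inc R1 by 2 -> R1=(0,12,0,0) value=12
Op 7: inc R2 by 3 -> R2=(0,0,3,0) value=3
Op 8: merge R0<->R3 -> R0=(5,0,0,0) R3=(5,0,0,0)
Op 9: merge R1<->R3 -> R1=(5,12,0,0) R3=(5,12,0,0)
Op 10: merge R0<->R3 -> R0=(5,12,0,0) R3=(5,12,0,0)
Op 11: inc R0 by 3 -> R0=(8,12,0,0) value=20
Op 12: inc R2 by 2 -> R2=(0,0,5,0) value=5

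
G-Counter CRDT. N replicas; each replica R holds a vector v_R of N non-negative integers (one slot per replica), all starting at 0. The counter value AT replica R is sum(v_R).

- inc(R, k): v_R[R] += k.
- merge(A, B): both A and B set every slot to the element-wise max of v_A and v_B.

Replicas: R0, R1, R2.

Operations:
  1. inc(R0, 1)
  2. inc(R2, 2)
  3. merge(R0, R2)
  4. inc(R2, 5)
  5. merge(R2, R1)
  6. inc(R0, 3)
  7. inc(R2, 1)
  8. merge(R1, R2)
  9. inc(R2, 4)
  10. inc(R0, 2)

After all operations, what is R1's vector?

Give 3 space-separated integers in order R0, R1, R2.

Op 1: inc R0 by 1 -> R0=(1,0,0) value=1
Op 2: inc R2 by 2 -> R2=(0,0,2) value=2
Op 3: merge R0<->R2 -> R0=(1,0,2) R2=(1,0,2)
Op 4: inc R2 by 5 -> R2=(1,0,7) value=8
Op 5: merge R2<->R1 -> R2=(1,0,7) R1=(1,0,7)
Op 6: inc R0 by 3 -> R0=(4,0,2) value=6
Op 7: inc R2 by 1 -> R2=(1,0,8) value=9
Op 8: merge R1<->R2 -> R1=(1,0,8) R2=(1,0,8)
Op 9: inc R2 by 4 -> R2=(1,0,12) value=13
Op 10: inc R0 by 2 -> R0=(6,0,2) value=8

Answer: 1 0 8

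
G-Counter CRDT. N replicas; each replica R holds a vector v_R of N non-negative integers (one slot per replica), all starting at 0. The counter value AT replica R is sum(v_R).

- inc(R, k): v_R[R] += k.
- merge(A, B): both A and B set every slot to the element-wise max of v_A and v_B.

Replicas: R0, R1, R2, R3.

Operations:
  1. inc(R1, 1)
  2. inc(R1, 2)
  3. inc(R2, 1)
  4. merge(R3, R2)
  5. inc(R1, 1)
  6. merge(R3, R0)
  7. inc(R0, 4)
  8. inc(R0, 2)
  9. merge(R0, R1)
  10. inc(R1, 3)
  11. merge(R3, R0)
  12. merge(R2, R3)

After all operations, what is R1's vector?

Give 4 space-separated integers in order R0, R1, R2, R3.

Answer: 6 7 1 0

Derivation:
Op 1: inc R1 by 1 -> R1=(0,1,0,0) value=1
Op 2: inc R1 by 2 -> R1=(0,3,0,0) value=3
Op 3: inc R2 by 1 -> R2=(0,0,1,0) value=1
Op 4: merge R3<->R2 -> R3=(0,0,1,0) R2=(0,0,1,0)
Op 5: inc R1 by 1 -> R1=(0,4,0,0) value=4
Op 6: merge R3<->R0 -> R3=(0,0,1,0) R0=(0,0,1,0)
Op 7: inc R0 by 4 -> R0=(4,0,1,0) value=5
Op 8: inc R0 by 2 -> R0=(6,0,1,0) value=7
Op 9: merge R0<->R1 -> R0=(6,4,1,0) R1=(6,4,1,0)
Op 10: inc R1 by 3 -> R1=(6,7,1,0) value=14
Op 11: merge R3<->R0 -> R3=(6,4,1,0) R0=(6,4,1,0)
Op 12: merge R2<->R3 -> R2=(6,4,1,0) R3=(6,4,1,0)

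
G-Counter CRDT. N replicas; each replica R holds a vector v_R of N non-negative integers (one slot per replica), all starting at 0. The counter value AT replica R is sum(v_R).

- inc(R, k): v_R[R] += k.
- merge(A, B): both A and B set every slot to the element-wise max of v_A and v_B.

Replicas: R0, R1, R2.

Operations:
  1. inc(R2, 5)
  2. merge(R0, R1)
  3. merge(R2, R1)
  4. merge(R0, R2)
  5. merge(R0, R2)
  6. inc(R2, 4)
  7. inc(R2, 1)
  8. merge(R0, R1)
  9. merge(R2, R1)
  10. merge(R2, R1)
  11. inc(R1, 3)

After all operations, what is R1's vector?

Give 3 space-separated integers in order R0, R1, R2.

Answer: 0 3 10

Derivation:
Op 1: inc R2 by 5 -> R2=(0,0,5) value=5
Op 2: merge R0<->R1 -> R0=(0,0,0) R1=(0,0,0)
Op 3: merge R2<->R1 -> R2=(0,0,5) R1=(0,0,5)
Op 4: merge R0<->R2 -> R0=(0,0,5) R2=(0,0,5)
Op 5: merge R0<->R2 -> R0=(0,0,5) R2=(0,0,5)
Op 6: inc R2 by 4 -> R2=(0,0,9) value=9
Op 7: inc R2 by 1 -> R2=(0,0,10) value=10
Op 8: merge R0<->R1 -> R0=(0,0,5) R1=(0,0,5)
Op 9: merge R2<->R1 -> R2=(0,0,10) R1=(0,0,10)
Op 10: merge R2<->R1 -> R2=(0,0,10) R1=(0,0,10)
Op 11: inc R1 by 3 -> R1=(0,3,10) value=13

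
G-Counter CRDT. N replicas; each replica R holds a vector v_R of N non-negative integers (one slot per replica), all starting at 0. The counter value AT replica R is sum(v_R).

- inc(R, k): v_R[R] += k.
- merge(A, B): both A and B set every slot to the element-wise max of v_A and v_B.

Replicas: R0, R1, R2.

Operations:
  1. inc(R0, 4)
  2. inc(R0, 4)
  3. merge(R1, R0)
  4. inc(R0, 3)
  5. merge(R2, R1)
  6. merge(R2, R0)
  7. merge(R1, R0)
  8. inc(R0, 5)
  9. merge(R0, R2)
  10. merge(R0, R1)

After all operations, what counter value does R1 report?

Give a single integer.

Answer: 16

Derivation:
Op 1: inc R0 by 4 -> R0=(4,0,0) value=4
Op 2: inc R0 by 4 -> R0=(8,0,0) value=8
Op 3: merge R1<->R0 -> R1=(8,0,0) R0=(8,0,0)
Op 4: inc R0 by 3 -> R0=(11,0,0) value=11
Op 5: merge R2<->R1 -> R2=(8,0,0) R1=(8,0,0)
Op 6: merge R2<->R0 -> R2=(11,0,0) R0=(11,0,0)
Op 7: merge R1<->R0 -> R1=(11,0,0) R0=(11,0,0)
Op 8: inc R0 by 5 -> R0=(16,0,0) value=16
Op 9: merge R0<->R2 -> R0=(16,0,0) R2=(16,0,0)
Op 10: merge R0<->R1 -> R0=(16,0,0) R1=(16,0,0)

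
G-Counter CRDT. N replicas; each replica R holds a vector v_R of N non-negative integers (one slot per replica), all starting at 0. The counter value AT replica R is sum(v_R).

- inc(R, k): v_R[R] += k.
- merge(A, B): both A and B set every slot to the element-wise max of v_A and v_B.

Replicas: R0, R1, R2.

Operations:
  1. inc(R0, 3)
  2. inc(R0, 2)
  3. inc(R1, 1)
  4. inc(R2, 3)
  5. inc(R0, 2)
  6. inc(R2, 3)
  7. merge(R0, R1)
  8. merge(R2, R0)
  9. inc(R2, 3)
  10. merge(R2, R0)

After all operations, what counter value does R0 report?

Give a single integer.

Op 1: inc R0 by 3 -> R0=(3,0,0) value=3
Op 2: inc R0 by 2 -> R0=(5,0,0) value=5
Op 3: inc R1 by 1 -> R1=(0,1,0) value=1
Op 4: inc R2 by 3 -> R2=(0,0,3) value=3
Op 5: inc R0 by 2 -> R0=(7,0,0) value=7
Op 6: inc R2 by 3 -> R2=(0,0,6) value=6
Op 7: merge R0<->R1 -> R0=(7,1,0) R1=(7,1,0)
Op 8: merge R2<->R0 -> R2=(7,1,6) R0=(7,1,6)
Op 9: inc R2 by 3 -> R2=(7,1,9) value=17
Op 10: merge R2<->R0 -> R2=(7,1,9) R0=(7,1,9)

Answer: 17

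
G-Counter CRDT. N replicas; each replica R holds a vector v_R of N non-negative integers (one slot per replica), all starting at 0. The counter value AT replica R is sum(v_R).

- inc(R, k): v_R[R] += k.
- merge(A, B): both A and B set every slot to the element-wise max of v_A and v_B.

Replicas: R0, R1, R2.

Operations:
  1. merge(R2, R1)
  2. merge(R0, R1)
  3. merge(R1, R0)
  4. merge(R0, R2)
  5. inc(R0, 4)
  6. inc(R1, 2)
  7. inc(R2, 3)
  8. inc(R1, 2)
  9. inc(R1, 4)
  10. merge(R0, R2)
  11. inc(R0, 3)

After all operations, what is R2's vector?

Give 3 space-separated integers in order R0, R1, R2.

Answer: 4 0 3

Derivation:
Op 1: merge R2<->R1 -> R2=(0,0,0) R1=(0,0,0)
Op 2: merge R0<->R1 -> R0=(0,0,0) R1=(0,0,0)
Op 3: merge R1<->R0 -> R1=(0,0,0) R0=(0,0,0)
Op 4: merge R0<->R2 -> R0=(0,0,0) R2=(0,0,0)
Op 5: inc R0 by 4 -> R0=(4,0,0) value=4
Op 6: inc R1 by 2 -> R1=(0,2,0) value=2
Op 7: inc R2 by 3 -> R2=(0,0,3) value=3
Op 8: inc R1 by 2 -> R1=(0,4,0) value=4
Op 9: inc R1 by 4 -> R1=(0,8,0) value=8
Op 10: merge R0<->R2 -> R0=(4,0,3) R2=(4,0,3)
Op 11: inc R0 by 3 -> R0=(7,0,3) value=10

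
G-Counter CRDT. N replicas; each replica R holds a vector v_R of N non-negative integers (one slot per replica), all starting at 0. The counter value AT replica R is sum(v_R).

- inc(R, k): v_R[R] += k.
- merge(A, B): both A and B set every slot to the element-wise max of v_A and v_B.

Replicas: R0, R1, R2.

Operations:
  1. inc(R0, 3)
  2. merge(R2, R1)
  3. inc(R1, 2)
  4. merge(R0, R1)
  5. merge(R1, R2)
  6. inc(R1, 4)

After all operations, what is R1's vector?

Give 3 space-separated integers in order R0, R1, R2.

Op 1: inc R0 by 3 -> R0=(3,0,0) value=3
Op 2: merge R2<->R1 -> R2=(0,0,0) R1=(0,0,0)
Op 3: inc R1 by 2 -> R1=(0,2,0) value=2
Op 4: merge R0<->R1 -> R0=(3,2,0) R1=(3,2,0)
Op 5: merge R1<->R2 -> R1=(3,2,0) R2=(3,2,0)
Op 6: inc R1 by 4 -> R1=(3,6,0) value=9

Answer: 3 6 0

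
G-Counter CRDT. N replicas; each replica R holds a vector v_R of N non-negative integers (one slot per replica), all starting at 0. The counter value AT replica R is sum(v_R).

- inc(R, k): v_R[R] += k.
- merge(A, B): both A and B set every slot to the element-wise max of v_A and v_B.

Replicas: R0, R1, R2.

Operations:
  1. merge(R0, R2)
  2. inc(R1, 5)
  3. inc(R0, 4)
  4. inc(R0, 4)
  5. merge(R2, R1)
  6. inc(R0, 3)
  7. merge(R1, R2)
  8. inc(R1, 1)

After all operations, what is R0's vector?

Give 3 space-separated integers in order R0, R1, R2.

Answer: 11 0 0

Derivation:
Op 1: merge R0<->R2 -> R0=(0,0,0) R2=(0,0,0)
Op 2: inc R1 by 5 -> R1=(0,5,0) value=5
Op 3: inc R0 by 4 -> R0=(4,0,0) value=4
Op 4: inc R0 by 4 -> R0=(8,0,0) value=8
Op 5: merge R2<->R1 -> R2=(0,5,0) R1=(0,5,0)
Op 6: inc R0 by 3 -> R0=(11,0,0) value=11
Op 7: merge R1<->R2 -> R1=(0,5,0) R2=(0,5,0)
Op 8: inc R1 by 1 -> R1=(0,6,0) value=6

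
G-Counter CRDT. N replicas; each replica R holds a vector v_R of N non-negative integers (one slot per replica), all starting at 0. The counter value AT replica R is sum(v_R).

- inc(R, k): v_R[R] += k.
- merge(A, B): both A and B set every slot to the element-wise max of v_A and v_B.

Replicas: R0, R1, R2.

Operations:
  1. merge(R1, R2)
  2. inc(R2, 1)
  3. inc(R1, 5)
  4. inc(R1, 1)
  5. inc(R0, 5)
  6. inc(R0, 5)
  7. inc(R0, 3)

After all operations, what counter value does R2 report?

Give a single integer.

Answer: 1

Derivation:
Op 1: merge R1<->R2 -> R1=(0,0,0) R2=(0,0,0)
Op 2: inc R2 by 1 -> R2=(0,0,1) value=1
Op 3: inc R1 by 5 -> R1=(0,5,0) value=5
Op 4: inc R1 by 1 -> R1=(0,6,0) value=6
Op 5: inc R0 by 5 -> R0=(5,0,0) value=5
Op 6: inc R0 by 5 -> R0=(10,0,0) value=10
Op 7: inc R0 by 3 -> R0=(13,0,0) value=13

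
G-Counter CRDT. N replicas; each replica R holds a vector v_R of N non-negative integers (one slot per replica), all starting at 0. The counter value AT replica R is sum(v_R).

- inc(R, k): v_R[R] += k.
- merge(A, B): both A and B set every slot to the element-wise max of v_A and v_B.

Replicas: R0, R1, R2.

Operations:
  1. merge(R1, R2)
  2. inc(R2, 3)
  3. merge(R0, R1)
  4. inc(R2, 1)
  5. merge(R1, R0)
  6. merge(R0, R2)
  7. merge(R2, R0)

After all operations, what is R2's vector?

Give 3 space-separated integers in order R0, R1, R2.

Answer: 0 0 4

Derivation:
Op 1: merge R1<->R2 -> R1=(0,0,0) R2=(0,0,0)
Op 2: inc R2 by 3 -> R2=(0,0,3) value=3
Op 3: merge R0<->R1 -> R0=(0,0,0) R1=(0,0,0)
Op 4: inc R2 by 1 -> R2=(0,0,4) value=4
Op 5: merge R1<->R0 -> R1=(0,0,0) R0=(0,0,0)
Op 6: merge R0<->R2 -> R0=(0,0,4) R2=(0,0,4)
Op 7: merge R2<->R0 -> R2=(0,0,4) R0=(0,0,4)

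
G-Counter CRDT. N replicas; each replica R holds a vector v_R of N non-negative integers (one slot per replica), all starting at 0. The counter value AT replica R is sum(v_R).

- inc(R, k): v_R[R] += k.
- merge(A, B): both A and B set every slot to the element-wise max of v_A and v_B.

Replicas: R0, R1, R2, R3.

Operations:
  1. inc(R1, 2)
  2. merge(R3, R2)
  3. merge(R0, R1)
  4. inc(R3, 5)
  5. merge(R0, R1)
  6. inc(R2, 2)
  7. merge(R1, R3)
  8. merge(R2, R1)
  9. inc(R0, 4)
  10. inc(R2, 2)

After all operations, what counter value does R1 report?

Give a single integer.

Op 1: inc R1 by 2 -> R1=(0,2,0,0) value=2
Op 2: merge R3<->R2 -> R3=(0,0,0,0) R2=(0,0,0,0)
Op 3: merge R0<->R1 -> R0=(0,2,0,0) R1=(0,2,0,0)
Op 4: inc R3 by 5 -> R3=(0,0,0,5) value=5
Op 5: merge R0<->R1 -> R0=(0,2,0,0) R1=(0,2,0,0)
Op 6: inc R2 by 2 -> R2=(0,0,2,0) value=2
Op 7: merge R1<->R3 -> R1=(0,2,0,5) R3=(0,2,0,5)
Op 8: merge R2<->R1 -> R2=(0,2,2,5) R1=(0,2,2,5)
Op 9: inc R0 by 4 -> R0=(4,2,0,0) value=6
Op 10: inc R2 by 2 -> R2=(0,2,4,5) value=11

Answer: 9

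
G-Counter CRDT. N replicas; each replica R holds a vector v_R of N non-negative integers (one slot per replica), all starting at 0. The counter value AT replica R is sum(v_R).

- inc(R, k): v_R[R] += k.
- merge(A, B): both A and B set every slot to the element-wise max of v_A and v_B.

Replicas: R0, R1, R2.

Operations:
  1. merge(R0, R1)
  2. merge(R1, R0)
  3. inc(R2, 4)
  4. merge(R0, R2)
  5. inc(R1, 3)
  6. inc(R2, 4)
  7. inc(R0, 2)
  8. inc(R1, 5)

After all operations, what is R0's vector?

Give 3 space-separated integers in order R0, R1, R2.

Answer: 2 0 4

Derivation:
Op 1: merge R0<->R1 -> R0=(0,0,0) R1=(0,0,0)
Op 2: merge R1<->R0 -> R1=(0,0,0) R0=(0,0,0)
Op 3: inc R2 by 4 -> R2=(0,0,4) value=4
Op 4: merge R0<->R2 -> R0=(0,0,4) R2=(0,0,4)
Op 5: inc R1 by 3 -> R1=(0,3,0) value=3
Op 6: inc R2 by 4 -> R2=(0,0,8) value=8
Op 7: inc R0 by 2 -> R0=(2,0,4) value=6
Op 8: inc R1 by 5 -> R1=(0,8,0) value=8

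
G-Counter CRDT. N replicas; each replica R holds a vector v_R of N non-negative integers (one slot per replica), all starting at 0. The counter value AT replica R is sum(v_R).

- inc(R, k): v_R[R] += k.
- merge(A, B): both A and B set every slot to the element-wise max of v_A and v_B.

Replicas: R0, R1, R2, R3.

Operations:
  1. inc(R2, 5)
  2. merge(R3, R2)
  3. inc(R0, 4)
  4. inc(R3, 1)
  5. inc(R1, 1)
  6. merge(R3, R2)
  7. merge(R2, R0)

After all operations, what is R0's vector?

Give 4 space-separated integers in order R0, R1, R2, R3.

Answer: 4 0 5 1

Derivation:
Op 1: inc R2 by 5 -> R2=(0,0,5,0) value=5
Op 2: merge R3<->R2 -> R3=(0,0,5,0) R2=(0,0,5,0)
Op 3: inc R0 by 4 -> R0=(4,0,0,0) value=4
Op 4: inc R3 by 1 -> R3=(0,0,5,1) value=6
Op 5: inc R1 by 1 -> R1=(0,1,0,0) value=1
Op 6: merge R3<->R2 -> R3=(0,0,5,1) R2=(0,0,5,1)
Op 7: merge R2<->R0 -> R2=(4,0,5,1) R0=(4,0,5,1)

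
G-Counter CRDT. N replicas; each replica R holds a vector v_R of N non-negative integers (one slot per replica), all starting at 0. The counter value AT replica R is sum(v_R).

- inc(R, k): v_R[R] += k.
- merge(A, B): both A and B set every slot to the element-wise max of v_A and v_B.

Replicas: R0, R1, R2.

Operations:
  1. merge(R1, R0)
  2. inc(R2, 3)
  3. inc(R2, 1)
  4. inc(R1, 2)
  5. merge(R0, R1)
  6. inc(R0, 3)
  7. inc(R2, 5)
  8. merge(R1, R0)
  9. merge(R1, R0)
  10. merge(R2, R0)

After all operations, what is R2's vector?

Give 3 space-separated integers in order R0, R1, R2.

Answer: 3 2 9

Derivation:
Op 1: merge R1<->R0 -> R1=(0,0,0) R0=(0,0,0)
Op 2: inc R2 by 3 -> R2=(0,0,3) value=3
Op 3: inc R2 by 1 -> R2=(0,0,4) value=4
Op 4: inc R1 by 2 -> R1=(0,2,0) value=2
Op 5: merge R0<->R1 -> R0=(0,2,0) R1=(0,2,0)
Op 6: inc R0 by 3 -> R0=(3,2,0) value=5
Op 7: inc R2 by 5 -> R2=(0,0,9) value=9
Op 8: merge R1<->R0 -> R1=(3,2,0) R0=(3,2,0)
Op 9: merge R1<->R0 -> R1=(3,2,0) R0=(3,2,0)
Op 10: merge R2<->R0 -> R2=(3,2,9) R0=(3,2,9)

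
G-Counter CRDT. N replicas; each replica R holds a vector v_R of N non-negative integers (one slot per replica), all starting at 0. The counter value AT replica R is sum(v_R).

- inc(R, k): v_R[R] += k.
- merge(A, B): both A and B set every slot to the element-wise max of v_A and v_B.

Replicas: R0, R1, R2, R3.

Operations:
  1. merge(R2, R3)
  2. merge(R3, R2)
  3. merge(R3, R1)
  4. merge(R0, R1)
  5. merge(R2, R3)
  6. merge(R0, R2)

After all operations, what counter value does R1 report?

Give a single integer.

Answer: 0

Derivation:
Op 1: merge R2<->R3 -> R2=(0,0,0,0) R3=(0,0,0,0)
Op 2: merge R3<->R2 -> R3=(0,0,0,0) R2=(0,0,0,0)
Op 3: merge R3<->R1 -> R3=(0,0,0,0) R1=(0,0,0,0)
Op 4: merge R0<->R1 -> R0=(0,0,0,0) R1=(0,0,0,0)
Op 5: merge R2<->R3 -> R2=(0,0,0,0) R3=(0,0,0,0)
Op 6: merge R0<->R2 -> R0=(0,0,0,0) R2=(0,0,0,0)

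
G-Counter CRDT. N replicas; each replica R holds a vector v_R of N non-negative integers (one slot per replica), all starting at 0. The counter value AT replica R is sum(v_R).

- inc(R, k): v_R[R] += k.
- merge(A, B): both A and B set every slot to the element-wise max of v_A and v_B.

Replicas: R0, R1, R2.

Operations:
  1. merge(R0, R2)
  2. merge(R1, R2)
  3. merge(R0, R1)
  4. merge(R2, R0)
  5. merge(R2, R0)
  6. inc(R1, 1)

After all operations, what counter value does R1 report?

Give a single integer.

Answer: 1

Derivation:
Op 1: merge R0<->R2 -> R0=(0,0,0) R2=(0,0,0)
Op 2: merge R1<->R2 -> R1=(0,0,0) R2=(0,0,0)
Op 3: merge R0<->R1 -> R0=(0,0,0) R1=(0,0,0)
Op 4: merge R2<->R0 -> R2=(0,0,0) R0=(0,0,0)
Op 5: merge R2<->R0 -> R2=(0,0,0) R0=(0,0,0)
Op 6: inc R1 by 1 -> R1=(0,1,0) value=1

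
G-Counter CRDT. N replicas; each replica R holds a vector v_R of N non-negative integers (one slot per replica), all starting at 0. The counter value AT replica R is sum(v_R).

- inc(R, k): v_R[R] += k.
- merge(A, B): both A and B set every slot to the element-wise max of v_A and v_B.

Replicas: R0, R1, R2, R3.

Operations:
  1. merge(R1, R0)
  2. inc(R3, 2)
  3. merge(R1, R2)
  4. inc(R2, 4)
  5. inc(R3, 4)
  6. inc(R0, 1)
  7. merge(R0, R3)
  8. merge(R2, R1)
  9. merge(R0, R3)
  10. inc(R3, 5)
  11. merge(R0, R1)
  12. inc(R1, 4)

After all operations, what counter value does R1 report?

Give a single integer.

Answer: 15

Derivation:
Op 1: merge R1<->R0 -> R1=(0,0,0,0) R0=(0,0,0,0)
Op 2: inc R3 by 2 -> R3=(0,0,0,2) value=2
Op 3: merge R1<->R2 -> R1=(0,0,0,0) R2=(0,0,0,0)
Op 4: inc R2 by 4 -> R2=(0,0,4,0) value=4
Op 5: inc R3 by 4 -> R3=(0,0,0,6) value=6
Op 6: inc R0 by 1 -> R0=(1,0,0,0) value=1
Op 7: merge R0<->R3 -> R0=(1,0,0,6) R3=(1,0,0,6)
Op 8: merge R2<->R1 -> R2=(0,0,4,0) R1=(0,0,4,0)
Op 9: merge R0<->R3 -> R0=(1,0,0,6) R3=(1,0,0,6)
Op 10: inc R3 by 5 -> R3=(1,0,0,11) value=12
Op 11: merge R0<->R1 -> R0=(1,0,4,6) R1=(1,0,4,6)
Op 12: inc R1 by 4 -> R1=(1,4,4,6) value=15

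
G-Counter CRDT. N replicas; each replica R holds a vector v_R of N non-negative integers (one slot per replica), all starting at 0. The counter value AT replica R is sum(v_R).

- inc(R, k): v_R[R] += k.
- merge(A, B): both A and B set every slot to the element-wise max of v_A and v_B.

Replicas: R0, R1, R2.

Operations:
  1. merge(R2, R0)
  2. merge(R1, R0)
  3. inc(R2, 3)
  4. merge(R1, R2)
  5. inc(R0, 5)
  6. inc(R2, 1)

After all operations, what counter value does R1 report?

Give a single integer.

Answer: 3

Derivation:
Op 1: merge R2<->R0 -> R2=(0,0,0) R0=(0,0,0)
Op 2: merge R1<->R0 -> R1=(0,0,0) R0=(0,0,0)
Op 3: inc R2 by 3 -> R2=(0,0,3) value=3
Op 4: merge R1<->R2 -> R1=(0,0,3) R2=(0,0,3)
Op 5: inc R0 by 5 -> R0=(5,0,0) value=5
Op 6: inc R2 by 1 -> R2=(0,0,4) value=4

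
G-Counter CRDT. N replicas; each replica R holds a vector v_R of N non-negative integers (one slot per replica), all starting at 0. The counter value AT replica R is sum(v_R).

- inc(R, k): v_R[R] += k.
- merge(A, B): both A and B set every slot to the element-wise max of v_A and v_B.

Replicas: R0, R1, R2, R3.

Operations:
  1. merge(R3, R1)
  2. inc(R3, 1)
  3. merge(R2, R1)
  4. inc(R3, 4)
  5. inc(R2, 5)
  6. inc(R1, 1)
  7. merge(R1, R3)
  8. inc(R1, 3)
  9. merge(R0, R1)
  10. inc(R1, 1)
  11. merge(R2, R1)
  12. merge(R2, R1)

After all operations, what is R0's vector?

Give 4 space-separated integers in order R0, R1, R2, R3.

Answer: 0 4 0 5

Derivation:
Op 1: merge R3<->R1 -> R3=(0,0,0,0) R1=(0,0,0,0)
Op 2: inc R3 by 1 -> R3=(0,0,0,1) value=1
Op 3: merge R2<->R1 -> R2=(0,0,0,0) R1=(0,0,0,0)
Op 4: inc R3 by 4 -> R3=(0,0,0,5) value=5
Op 5: inc R2 by 5 -> R2=(0,0,5,0) value=5
Op 6: inc R1 by 1 -> R1=(0,1,0,0) value=1
Op 7: merge R1<->R3 -> R1=(0,1,0,5) R3=(0,1,0,5)
Op 8: inc R1 by 3 -> R1=(0,4,0,5) value=9
Op 9: merge R0<->R1 -> R0=(0,4,0,5) R1=(0,4,0,5)
Op 10: inc R1 by 1 -> R1=(0,5,0,5) value=10
Op 11: merge R2<->R1 -> R2=(0,5,5,5) R1=(0,5,5,5)
Op 12: merge R2<->R1 -> R2=(0,5,5,5) R1=(0,5,5,5)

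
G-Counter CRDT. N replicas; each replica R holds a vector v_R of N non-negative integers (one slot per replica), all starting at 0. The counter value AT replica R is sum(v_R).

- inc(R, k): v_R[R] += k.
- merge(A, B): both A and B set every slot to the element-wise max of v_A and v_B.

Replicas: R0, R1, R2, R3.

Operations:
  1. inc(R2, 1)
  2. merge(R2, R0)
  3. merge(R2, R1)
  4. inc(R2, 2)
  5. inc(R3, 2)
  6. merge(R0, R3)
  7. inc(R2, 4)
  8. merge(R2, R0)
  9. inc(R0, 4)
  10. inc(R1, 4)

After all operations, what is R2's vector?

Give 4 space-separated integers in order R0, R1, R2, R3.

Answer: 0 0 7 2

Derivation:
Op 1: inc R2 by 1 -> R2=(0,0,1,0) value=1
Op 2: merge R2<->R0 -> R2=(0,0,1,0) R0=(0,0,1,0)
Op 3: merge R2<->R1 -> R2=(0,0,1,0) R1=(0,0,1,0)
Op 4: inc R2 by 2 -> R2=(0,0,3,0) value=3
Op 5: inc R3 by 2 -> R3=(0,0,0,2) value=2
Op 6: merge R0<->R3 -> R0=(0,0,1,2) R3=(0,0,1,2)
Op 7: inc R2 by 4 -> R2=(0,0,7,0) value=7
Op 8: merge R2<->R0 -> R2=(0,0,7,2) R0=(0,0,7,2)
Op 9: inc R0 by 4 -> R0=(4,0,7,2) value=13
Op 10: inc R1 by 4 -> R1=(0,4,1,0) value=5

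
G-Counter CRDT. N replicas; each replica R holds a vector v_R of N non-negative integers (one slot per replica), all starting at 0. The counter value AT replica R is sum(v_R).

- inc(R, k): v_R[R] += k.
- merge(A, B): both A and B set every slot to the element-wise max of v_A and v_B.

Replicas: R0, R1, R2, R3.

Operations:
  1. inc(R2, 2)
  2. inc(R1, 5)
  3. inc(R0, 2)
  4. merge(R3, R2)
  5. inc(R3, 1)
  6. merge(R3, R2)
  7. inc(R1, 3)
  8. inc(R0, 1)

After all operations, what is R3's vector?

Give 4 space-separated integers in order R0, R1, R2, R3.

Op 1: inc R2 by 2 -> R2=(0,0,2,0) value=2
Op 2: inc R1 by 5 -> R1=(0,5,0,0) value=5
Op 3: inc R0 by 2 -> R0=(2,0,0,0) value=2
Op 4: merge R3<->R2 -> R3=(0,0,2,0) R2=(0,0,2,0)
Op 5: inc R3 by 1 -> R3=(0,0,2,1) value=3
Op 6: merge R3<->R2 -> R3=(0,0,2,1) R2=(0,0,2,1)
Op 7: inc R1 by 3 -> R1=(0,8,0,0) value=8
Op 8: inc R0 by 1 -> R0=(3,0,0,0) value=3

Answer: 0 0 2 1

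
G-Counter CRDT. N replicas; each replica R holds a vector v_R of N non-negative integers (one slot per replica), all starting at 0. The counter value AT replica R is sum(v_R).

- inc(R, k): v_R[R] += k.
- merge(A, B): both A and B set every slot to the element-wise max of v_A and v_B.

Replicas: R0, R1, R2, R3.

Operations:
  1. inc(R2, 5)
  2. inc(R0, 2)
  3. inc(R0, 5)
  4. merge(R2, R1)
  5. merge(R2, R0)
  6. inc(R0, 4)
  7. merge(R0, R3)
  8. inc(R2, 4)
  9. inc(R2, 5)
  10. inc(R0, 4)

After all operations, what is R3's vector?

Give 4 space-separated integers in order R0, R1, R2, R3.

Op 1: inc R2 by 5 -> R2=(0,0,5,0) value=5
Op 2: inc R0 by 2 -> R0=(2,0,0,0) value=2
Op 3: inc R0 by 5 -> R0=(7,0,0,0) value=7
Op 4: merge R2<->R1 -> R2=(0,0,5,0) R1=(0,0,5,0)
Op 5: merge R2<->R0 -> R2=(7,0,5,0) R0=(7,0,5,0)
Op 6: inc R0 by 4 -> R0=(11,0,5,0) value=16
Op 7: merge R0<->R3 -> R0=(11,0,5,0) R3=(11,0,5,0)
Op 8: inc R2 by 4 -> R2=(7,0,9,0) value=16
Op 9: inc R2 by 5 -> R2=(7,0,14,0) value=21
Op 10: inc R0 by 4 -> R0=(15,0,5,0) value=20

Answer: 11 0 5 0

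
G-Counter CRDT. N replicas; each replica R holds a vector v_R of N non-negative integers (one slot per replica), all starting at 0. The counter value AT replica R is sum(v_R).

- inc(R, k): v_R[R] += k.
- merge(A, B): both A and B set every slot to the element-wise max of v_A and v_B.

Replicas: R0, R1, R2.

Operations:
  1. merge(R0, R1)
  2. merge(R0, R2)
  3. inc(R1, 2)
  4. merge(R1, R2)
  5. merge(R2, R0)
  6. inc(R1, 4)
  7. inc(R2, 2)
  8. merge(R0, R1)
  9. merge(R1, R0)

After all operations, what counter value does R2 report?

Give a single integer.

Answer: 4

Derivation:
Op 1: merge R0<->R1 -> R0=(0,0,0) R1=(0,0,0)
Op 2: merge R0<->R2 -> R0=(0,0,0) R2=(0,0,0)
Op 3: inc R1 by 2 -> R1=(0,2,0) value=2
Op 4: merge R1<->R2 -> R1=(0,2,0) R2=(0,2,0)
Op 5: merge R2<->R0 -> R2=(0,2,0) R0=(0,2,0)
Op 6: inc R1 by 4 -> R1=(0,6,0) value=6
Op 7: inc R2 by 2 -> R2=(0,2,2) value=4
Op 8: merge R0<->R1 -> R0=(0,6,0) R1=(0,6,0)
Op 9: merge R1<->R0 -> R1=(0,6,0) R0=(0,6,0)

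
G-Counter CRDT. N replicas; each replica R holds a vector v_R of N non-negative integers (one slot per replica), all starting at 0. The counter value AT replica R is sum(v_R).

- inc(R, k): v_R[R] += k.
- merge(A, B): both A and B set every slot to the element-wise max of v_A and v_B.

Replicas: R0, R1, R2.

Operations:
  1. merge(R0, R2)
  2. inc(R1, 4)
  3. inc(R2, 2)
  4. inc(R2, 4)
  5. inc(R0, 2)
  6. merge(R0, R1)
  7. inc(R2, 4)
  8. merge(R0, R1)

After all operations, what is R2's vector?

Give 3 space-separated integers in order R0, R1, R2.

Answer: 0 0 10

Derivation:
Op 1: merge R0<->R2 -> R0=(0,0,0) R2=(0,0,0)
Op 2: inc R1 by 4 -> R1=(0,4,0) value=4
Op 3: inc R2 by 2 -> R2=(0,0,2) value=2
Op 4: inc R2 by 4 -> R2=(0,0,6) value=6
Op 5: inc R0 by 2 -> R0=(2,0,0) value=2
Op 6: merge R0<->R1 -> R0=(2,4,0) R1=(2,4,0)
Op 7: inc R2 by 4 -> R2=(0,0,10) value=10
Op 8: merge R0<->R1 -> R0=(2,4,0) R1=(2,4,0)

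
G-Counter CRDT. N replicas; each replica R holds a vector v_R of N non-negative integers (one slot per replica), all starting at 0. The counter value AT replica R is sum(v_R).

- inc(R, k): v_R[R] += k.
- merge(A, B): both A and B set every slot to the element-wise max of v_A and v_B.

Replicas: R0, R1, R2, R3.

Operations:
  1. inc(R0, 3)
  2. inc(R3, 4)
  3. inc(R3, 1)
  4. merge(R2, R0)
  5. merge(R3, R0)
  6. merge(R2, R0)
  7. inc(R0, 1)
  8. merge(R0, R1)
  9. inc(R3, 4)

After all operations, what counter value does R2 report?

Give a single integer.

Answer: 8

Derivation:
Op 1: inc R0 by 3 -> R0=(3,0,0,0) value=3
Op 2: inc R3 by 4 -> R3=(0,0,0,4) value=4
Op 3: inc R3 by 1 -> R3=(0,0,0,5) value=5
Op 4: merge R2<->R0 -> R2=(3,0,0,0) R0=(3,0,0,0)
Op 5: merge R3<->R0 -> R3=(3,0,0,5) R0=(3,0,0,5)
Op 6: merge R2<->R0 -> R2=(3,0,0,5) R0=(3,0,0,5)
Op 7: inc R0 by 1 -> R0=(4,0,0,5) value=9
Op 8: merge R0<->R1 -> R0=(4,0,0,5) R1=(4,0,0,5)
Op 9: inc R3 by 4 -> R3=(3,0,0,9) value=12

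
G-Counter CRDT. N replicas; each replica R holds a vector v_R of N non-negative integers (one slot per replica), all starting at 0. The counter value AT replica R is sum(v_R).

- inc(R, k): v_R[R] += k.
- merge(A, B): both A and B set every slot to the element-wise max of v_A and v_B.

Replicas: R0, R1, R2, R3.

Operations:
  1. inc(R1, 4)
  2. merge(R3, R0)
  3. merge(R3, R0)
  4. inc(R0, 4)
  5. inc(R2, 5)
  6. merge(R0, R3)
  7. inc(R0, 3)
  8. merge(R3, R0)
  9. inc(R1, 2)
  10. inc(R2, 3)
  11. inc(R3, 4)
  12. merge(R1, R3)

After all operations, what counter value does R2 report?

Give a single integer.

Answer: 8

Derivation:
Op 1: inc R1 by 4 -> R1=(0,4,0,0) value=4
Op 2: merge R3<->R0 -> R3=(0,0,0,0) R0=(0,0,0,0)
Op 3: merge R3<->R0 -> R3=(0,0,0,0) R0=(0,0,0,0)
Op 4: inc R0 by 4 -> R0=(4,0,0,0) value=4
Op 5: inc R2 by 5 -> R2=(0,0,5,0) value=5
Op 6: merge R0<->R3 -> R0=(4,0,0,0) R3=(4,0,0,0)
Op 7: inc R0 by 3 -> R0=(7,0,0,0) value=7
Op 8: merge R3<->R0 -> R3=(7,0,0,0) R0=(7,0,0,0)
Op 9: inc R1 by 2 -> R1=(0,6,0,0) value=6
Op 10: inc R2 by 3 -> R2=(0,0,8,0) value=8
Op 11: inc R3 by 4 -> R3=(7,0,0,4) value=11
Op 12: merge R1<->R3 -> R1=(7,6,0,4) R3=(7,6,0,4)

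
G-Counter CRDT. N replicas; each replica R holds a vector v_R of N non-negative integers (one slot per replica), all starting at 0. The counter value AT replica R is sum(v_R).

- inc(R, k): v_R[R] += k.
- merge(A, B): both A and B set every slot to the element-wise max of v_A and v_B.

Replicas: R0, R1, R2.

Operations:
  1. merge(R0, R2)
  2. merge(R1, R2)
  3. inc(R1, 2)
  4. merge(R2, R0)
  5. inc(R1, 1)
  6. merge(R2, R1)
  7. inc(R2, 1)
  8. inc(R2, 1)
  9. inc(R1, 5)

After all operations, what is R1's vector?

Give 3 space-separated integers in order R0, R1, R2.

Op 1: merge R0<->R2 -> R0=(0,0,0) R2=(0,0,0)
Op 2: merge R1<->R2 -> R1=(0,0,0) R2=(0,0,0)
Op 3: inc R1 by 2 -> R1=(0,2,0) value=2
Op 4: merge R2<->R0 -> R2=(0,0,0) R0=(0,0,0)
Op 5: inc R1 by 1 -> R1=(0,3,0) value=3
Op 6: merge R2<->R1 -> R2=(0,3,0) R1=(0,3,0)
Op 7: inc R2 by 1 -> R2=(0,3,1) value=4
Op 8: inc R2 by 1 -> R2=(0,3,2) value=5
Op 9: inc R1 by 5 -> R1=(0,8,0) value=8

Answer: 0 8 0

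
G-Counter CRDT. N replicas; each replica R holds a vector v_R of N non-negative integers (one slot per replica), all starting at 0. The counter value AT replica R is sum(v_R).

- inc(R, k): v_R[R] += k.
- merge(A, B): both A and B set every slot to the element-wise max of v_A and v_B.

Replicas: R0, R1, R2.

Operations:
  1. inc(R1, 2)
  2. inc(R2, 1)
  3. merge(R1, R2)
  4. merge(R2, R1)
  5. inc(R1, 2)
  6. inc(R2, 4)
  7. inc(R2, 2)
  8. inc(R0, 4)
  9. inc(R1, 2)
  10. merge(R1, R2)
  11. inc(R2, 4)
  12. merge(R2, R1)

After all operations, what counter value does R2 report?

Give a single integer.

Answer: 17

Derivation:
Op 1: inc R1 by 2 -> R1=(0,2,0) value=2
Op 2: inc R2 by 1 -> R2=(0,0,1) value=1
Op 3: merge R1<->R2 -> R1=(0,2,1) R2=(0,2,1)
Op 4: merge R2<->R1 -> R2=(0,2,1) R1=(0,2,1)
Op 5: inc R1 by 2 -> R1=(0,4,1) value=5
Op 6: inc R2 by 4 -> R2=(0,2,5) value=7
Op 7: inc R2 by 2 -> R2=(0,2,7) value=9
Op 8: inc R0 by 4 -> R0=(4,0,0) value=4
Op 9: inc R1 by 2 -> R1=(0,6,1) value=7
Op 10: merge R1<->R2 -> R1=(0,6,7) R2=(0,6,7)
Op 11: inc R2 by 4 -> R2=(0,6,11) value=17
Op 12: merge R2<->R1 -> R2=(0,6,11) R1=(0,6,11)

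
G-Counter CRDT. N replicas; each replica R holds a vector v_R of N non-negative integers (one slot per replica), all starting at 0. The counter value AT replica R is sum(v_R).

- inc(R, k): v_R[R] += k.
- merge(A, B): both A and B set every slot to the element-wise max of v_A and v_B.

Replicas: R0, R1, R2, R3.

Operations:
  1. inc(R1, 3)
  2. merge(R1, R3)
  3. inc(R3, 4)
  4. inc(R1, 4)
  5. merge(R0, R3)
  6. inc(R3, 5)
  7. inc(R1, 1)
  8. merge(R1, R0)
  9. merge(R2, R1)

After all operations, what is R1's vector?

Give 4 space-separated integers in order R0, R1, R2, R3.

Op 1: inc R1 by 3 -> R1=(0,3,0,0) value=3
Op 2: merge R1<->R3 -> R1=(0,3,0,0) R3=(0,3,0,0)
Op 3: inc R3 by 4 -> R3=(0,3,0,4) value=7
Op 4: inc R1 by 4 -> R1=(0,7,0,0) value=7
Op 5: merge R0<->R3 -> R0=(0,3,0,4) R3=(0,3,0,4)
Op 6: inc R3 by 5 -> R3=(0,3,0,9) value=12
Op 7: inc R1 by 1 -> R1=(0,8,0,0) value=8
Op 8: merge R1<->R0 -> R1=(0,8,0,4) R0=(0,8,0,4)
Op 9: merge R2<->R1 -> R2=(0,8,0,4) R1=(0,8,0,4)

Answer: 0 8 0 4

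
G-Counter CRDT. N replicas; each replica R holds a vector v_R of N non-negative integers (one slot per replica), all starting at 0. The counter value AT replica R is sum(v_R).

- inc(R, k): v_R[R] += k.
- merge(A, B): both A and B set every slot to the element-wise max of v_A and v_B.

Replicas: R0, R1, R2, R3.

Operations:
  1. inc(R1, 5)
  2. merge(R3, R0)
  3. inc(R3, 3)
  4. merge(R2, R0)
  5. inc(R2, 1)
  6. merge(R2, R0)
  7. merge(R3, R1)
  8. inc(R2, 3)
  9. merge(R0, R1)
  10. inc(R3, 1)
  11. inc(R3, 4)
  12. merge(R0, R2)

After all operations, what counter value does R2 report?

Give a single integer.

Op 1: inc R1 by 5 -> R1=(0,5,0,0) value=5
Op 2: merge R3<->R0 -> R3=(0,0,0,0) R0=(0,0,0,0)
Op 3: inc R3 by 3 -> R3=(0,0,0,3) value=3
Op 4: merge R2<->R0 -> R2=(0,0,0,0) R0=(0,0,0,0)
Op 5: inc R2 by 1 -> R2=(0,0,1,0) value=1
Op 6: merge R2<->R0 -> R2=(0,0,1,0) R0=(0,0,1,0)
Op 7: merge R3<->R1 -> R3=(0,5,0,3) R1=(0,5,0,3)
Op 8: inc R2 by 3 -> R2=(0,0,4,0) value=4
Op 9: merge R0<->R1 -> R0=(0,5,1,3) R1=(0,5,1,3)
Op 10: inc R3 by 1 -> R3=(0,5,0,4) value=9
Op 11: inc R3 by 4 -> R3=(0,5,0,8) value=13
Op 12: merge R0<->R2 -> R0=(0,5,4,3) R2=(0,5,4,3)

Answer: 12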